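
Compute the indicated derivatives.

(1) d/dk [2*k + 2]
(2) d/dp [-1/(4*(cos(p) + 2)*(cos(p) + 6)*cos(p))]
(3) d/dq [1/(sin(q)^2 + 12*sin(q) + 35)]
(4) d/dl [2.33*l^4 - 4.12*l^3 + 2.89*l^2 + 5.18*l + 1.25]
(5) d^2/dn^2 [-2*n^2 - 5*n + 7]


(1) = 2
(2) = -(3*sin(p) + 12*sin(p)/cos(p)^2 + 16*tan(p))/(4*(cos(p) + 2)^2*(cos(p) + 6)^2)
(3) = -2*(sin(q) + 6)*cos(q)/(sin(q)^2 + 12*sin(q) + 35)^2
(4) = 9.32*l^3 - 12.36*l^2 + 5.78*l + 5.18
(5) = -4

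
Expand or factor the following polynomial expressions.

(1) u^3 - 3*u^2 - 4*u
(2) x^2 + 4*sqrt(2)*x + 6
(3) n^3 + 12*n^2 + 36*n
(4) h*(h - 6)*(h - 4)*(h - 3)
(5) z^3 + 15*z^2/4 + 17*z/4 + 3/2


(1) = u*(u - 4)*(u + 1)
(2) = (x + sqrt(2))*(x + 3*sqrt(2))
(3) = n*(n + 6)^2
(4) = h^4 - 13*h^3 + 54*h^2 - 72*h
(5) = (z + 3/4)*(z + 1)*(z + 2)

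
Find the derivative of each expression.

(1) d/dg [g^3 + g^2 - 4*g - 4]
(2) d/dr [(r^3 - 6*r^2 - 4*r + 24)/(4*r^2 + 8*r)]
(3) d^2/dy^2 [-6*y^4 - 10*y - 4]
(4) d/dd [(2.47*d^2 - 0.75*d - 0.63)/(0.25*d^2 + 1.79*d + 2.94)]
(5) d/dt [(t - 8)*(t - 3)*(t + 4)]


(1) = 3*g^2 + 2*g - 4
(2) = 1/4 - 3/r^2
(3) = -72*y^2
(4) = (4.6088*d^2 + 14.8386*d - 1.0773)/(0.0625*d^4 + 0.895*d^3 + 4.6741*d^2 + 10.5252*d + 8.6436)
(5) = 3*t^2 - 14*t - 20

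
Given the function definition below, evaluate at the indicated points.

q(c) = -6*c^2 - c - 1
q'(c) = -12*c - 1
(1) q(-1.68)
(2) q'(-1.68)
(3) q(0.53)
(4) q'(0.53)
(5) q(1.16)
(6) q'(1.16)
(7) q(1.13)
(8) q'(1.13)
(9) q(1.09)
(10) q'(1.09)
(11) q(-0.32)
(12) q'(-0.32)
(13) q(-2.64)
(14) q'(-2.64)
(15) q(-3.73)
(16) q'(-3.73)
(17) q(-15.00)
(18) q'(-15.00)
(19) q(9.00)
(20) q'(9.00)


(1) = -16.25
(2) = 19.16
(3) = -3.22
(4) = -7.36
(5) = -10.23
(6) = -14.92
(7) = -9.79
(8) = -14.56
(9) = -9.22
(10) = -14.08
(11) = -1.29
(12) = 2.84
(13) = -40.18
(14) = 30.68
(15) = -80.75
(16) = 43.76
(17) = -1336.00
(18) = 179.00
(19) = -496.00
(20) = -109.00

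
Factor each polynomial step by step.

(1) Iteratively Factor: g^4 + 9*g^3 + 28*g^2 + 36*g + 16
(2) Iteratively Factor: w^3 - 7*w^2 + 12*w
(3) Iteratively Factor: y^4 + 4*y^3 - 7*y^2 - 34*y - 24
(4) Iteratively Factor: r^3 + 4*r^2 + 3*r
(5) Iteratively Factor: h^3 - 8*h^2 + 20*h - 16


(1) = (g + 2)*(g^3 + 7*g^2 + 14*g + 8) = (g + 2)^2*(g^2 + 5*g + 4) = (g + 1)*(g + 2)^2*(g + 4)
(2) = (w)*(w^2 - 7*w + 12) = w*(w - 4)*(w - 3)
(3) = (y + 4)*(y^3 - 7*y - 6) = (y + 1)*(y + 4)*(y^2 - y - 6) = (y - 3)*(y + 1)*(y + 4)*(y + 2)
(4) = (r + 1)*(r^2 + 3*r) = r*(r + 1)*(r + 3)
(5) = (h - 2)*(h^2 - 6*h + 8) = (h - 4)*(h - 2)*(h - 2)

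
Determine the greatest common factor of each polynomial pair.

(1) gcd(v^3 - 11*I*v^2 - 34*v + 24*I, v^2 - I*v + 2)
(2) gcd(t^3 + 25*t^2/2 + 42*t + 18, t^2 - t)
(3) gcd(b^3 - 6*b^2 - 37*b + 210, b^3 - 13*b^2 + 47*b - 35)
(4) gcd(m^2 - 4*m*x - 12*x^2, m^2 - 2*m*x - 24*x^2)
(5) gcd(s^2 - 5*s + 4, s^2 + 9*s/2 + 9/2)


(1) = 1
(2) = gcd((t + 1/2)*(t + 6)^2, t*(t - 1)) = 1
(3) = gcd((b - 7)*(b - 5)*(b + 6), (b - 7)*(b - 5)*(b - 1)) = b^2 - 12*b + 35
(4) = gcd((m - 6*x)*(m + 2*x), (m - 6*x)*(m + 4*x)) = -m + 6*x
(5) = 1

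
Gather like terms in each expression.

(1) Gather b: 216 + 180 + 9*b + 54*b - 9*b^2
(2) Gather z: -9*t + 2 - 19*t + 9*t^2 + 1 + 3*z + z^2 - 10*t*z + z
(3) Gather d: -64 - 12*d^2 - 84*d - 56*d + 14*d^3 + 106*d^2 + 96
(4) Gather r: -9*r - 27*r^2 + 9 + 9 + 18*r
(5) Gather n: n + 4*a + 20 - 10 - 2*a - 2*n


(1) = -9*b^2 + 63*b + 396
(2) = 9*t^2 - 28*t + z^2 + z*(4 - 10*t) + 3
(3) = 14*d^3 + 94*d^2 - 140*d + 32
(4) = -27*r^2 + 9*r + 18
(5) = 2*a - n + 10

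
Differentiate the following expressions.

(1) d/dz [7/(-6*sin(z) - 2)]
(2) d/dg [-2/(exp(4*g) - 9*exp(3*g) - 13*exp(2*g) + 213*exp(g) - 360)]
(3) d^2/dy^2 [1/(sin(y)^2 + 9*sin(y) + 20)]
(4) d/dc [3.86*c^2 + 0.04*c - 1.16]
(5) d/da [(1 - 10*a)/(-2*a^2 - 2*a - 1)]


(1) = 21*cos(z)/(2*(3*sin(z) + 1)^2)
(2) = (8*exp(3*g) - 54*exp(2*g) - 52*exp(g) + 426)*exp(g)/(-exp(4*g) + 9*exp(3*g) + 13*exp(2*g) - 213*exp(g) + 360)^2
(3) = (-4*sin(y)^4 - 27*sin(y)^3 + 5*sin(y)^2 + 234*sin(y) + 122)/(sin(y)^2 + 9*sin(y) + 20)^3
(4) = 7.72*c + 0.04
(5) = 4*(-5*a^2 + a + 3)/(4*a^4 + 8*a^3 + 8*a^2 + 4*a + 1)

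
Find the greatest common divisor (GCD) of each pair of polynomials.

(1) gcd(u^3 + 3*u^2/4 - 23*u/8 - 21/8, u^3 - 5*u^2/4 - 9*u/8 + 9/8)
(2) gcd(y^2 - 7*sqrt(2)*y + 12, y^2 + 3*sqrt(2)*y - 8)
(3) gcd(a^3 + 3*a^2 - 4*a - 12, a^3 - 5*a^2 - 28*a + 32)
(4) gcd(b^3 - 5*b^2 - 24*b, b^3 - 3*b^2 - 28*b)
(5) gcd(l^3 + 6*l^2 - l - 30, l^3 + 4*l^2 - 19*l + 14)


(1) = u + 1
(2) = y - sqrt(2)
(3) = gcd((a - 2)*(a + 2)*(a + 3), (a - 8)*(a - 1)*(a + 4)) = 1
(4) = gcd(b*(b - 8)*(b + 3), b*(b - 7)*(b + 4)) = b
(5) = l - 2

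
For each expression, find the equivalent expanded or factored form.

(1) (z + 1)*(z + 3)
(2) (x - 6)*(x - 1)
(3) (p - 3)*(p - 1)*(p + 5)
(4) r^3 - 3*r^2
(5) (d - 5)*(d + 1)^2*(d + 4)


(1) = z^2 + 4*z + 3
(2) = x^2 - 7*x + 6
(3) = p^3 + p^2 - 17*p + 15
(4) = r^2*(r - 3)
(5) = d^4 + d^3 - 21*d^2 - 41*d - 20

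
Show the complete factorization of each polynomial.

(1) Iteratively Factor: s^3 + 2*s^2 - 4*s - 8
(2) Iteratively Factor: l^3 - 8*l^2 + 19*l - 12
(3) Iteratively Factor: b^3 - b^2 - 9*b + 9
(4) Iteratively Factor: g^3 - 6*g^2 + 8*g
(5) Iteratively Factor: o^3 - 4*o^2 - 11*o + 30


(1) = (s + 2)*(s^2 - 4) = (s + 2)^2*(s - 2)
(2) = (l - 1)*(l^2 - 7*l + 12) = (l - 3)*(l - 1)*(l - 4)
(3) = (b + 3)*(b^2 - 4*b + 3) = (b - 1)*(b + 3)*(b - 3)
(4) = (g - 4)*(g^2 - 2*g) = (g - 4)*(g - 2)*(g)
(5) = (o - 5)*(o^2 + o - 6) = (o - 5)*(o + 3)*(o - 2)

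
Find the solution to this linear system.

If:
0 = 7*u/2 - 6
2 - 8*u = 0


Then:
No Solution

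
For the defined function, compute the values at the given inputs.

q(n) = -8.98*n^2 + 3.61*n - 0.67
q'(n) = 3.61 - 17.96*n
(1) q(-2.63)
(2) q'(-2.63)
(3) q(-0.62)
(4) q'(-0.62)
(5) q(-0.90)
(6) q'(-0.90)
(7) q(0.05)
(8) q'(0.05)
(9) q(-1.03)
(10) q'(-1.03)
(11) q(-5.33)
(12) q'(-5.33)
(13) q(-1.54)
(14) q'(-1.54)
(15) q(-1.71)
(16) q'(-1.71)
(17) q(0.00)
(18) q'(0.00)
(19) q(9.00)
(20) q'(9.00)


(1) = -72.28
(2) = 50.84
(3) = -6.36
(4) = 14.75
(5) = -11.19
(6) = 19.77
(7) = -0.51
(8) = 2.71
(9) = -13.92
(10) = 22.11
(11) = -275.02
(12) = 99.34
(13) = -27.53
(14) = 31.27
(15) = -33.10
(16) = 34.32
(17) = -0.67
(18) = 3.61
(19) = -695.56
(20) = -158.03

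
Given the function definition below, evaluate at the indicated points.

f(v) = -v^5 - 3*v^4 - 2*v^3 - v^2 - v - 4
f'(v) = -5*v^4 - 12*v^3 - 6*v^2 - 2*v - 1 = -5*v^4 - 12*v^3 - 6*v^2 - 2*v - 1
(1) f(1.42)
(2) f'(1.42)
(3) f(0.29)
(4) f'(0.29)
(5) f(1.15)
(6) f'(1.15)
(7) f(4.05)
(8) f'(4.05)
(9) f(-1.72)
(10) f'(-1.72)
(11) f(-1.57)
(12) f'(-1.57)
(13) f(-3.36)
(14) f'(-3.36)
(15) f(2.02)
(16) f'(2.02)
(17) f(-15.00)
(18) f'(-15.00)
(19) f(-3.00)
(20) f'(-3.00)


(1) = -31.13
(2) = -70.63
(3) = -4.45
(4) = -2.41
(5) = -16.77
(6) = -38.23
(7) = -2054.06
(8) = -2249.89
(9) = -6.26
(10) = 1.99
(11) = -5.84
(12) = 3.41
(13) = 109.82
(14) = -244.10
(15) = -110.17
(16) = -211.68
(17) = 614036.00
(18) = -213946.00
(19) = 44.00
(20) = -130.00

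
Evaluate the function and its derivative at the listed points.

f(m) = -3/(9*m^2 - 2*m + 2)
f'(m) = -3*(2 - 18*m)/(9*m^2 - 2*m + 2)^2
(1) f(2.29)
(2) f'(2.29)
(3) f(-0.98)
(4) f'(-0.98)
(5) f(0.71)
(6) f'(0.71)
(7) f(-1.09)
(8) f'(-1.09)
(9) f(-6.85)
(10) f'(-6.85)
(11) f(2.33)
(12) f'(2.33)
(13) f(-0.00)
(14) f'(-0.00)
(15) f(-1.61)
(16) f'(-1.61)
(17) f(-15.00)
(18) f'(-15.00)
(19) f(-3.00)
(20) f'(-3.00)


(1) = -0.07
(2) = 0.06
(3) = -0.24
(4) = -0.37
(5) = -0.59
(6) = 1.24
(7) = -0.20
(8) = -0.29
(9) = -0.01
(10) = -0.00
(11) = -0.06
(12) = 0.06
(13) = -1.50
(14) = -1.50
(15) = -0.11
(16) = -0.11
(17) = -0.00
(18) = -0.00
(19) = -0.03
(20) = -0.02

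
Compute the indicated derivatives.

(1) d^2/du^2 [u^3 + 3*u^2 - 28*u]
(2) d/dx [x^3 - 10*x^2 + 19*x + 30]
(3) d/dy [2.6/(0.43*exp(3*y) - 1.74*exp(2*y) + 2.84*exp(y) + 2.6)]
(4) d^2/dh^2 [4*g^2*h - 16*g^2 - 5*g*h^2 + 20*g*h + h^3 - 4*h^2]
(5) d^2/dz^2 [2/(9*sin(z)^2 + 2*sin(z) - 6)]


(1) = 6*u + 6
(2) = 3*x^2 - 20*x + 19
(3) = (-3.354*exp(2*y) + 9.048*exp(y) - 7.384)*exp(y)/(0.43*exp(3*y) - 1.74*exp(2*y) + 2.84*exp(y) + 2.6)^2
(4) = -10*g + 6*h - 8
(5) = 4*(-162*sin(z)^4 - 27*sin(z)^3 + 133*sin(z)^2 + 48*sin(z) + 58)/(9*sin(z)^2 + 2*sin(z) - 6)^3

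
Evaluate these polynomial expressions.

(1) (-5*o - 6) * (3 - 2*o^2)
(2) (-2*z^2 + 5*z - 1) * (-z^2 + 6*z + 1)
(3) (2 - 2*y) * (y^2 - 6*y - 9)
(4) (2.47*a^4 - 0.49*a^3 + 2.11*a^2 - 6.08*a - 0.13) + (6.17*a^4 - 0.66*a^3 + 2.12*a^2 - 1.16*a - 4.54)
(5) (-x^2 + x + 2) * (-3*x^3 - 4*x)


(1) = 10*o^3 + 12*o^2 - 15*o - 18
(2) = 2*z^4 - 17*z^3 + 29*z^2 - z - 1
(3) = -2*y^3 + 14*y^2 + 6*y - 18
(4) = 8.64*a^4 - 1.15*a^3 + 4.23*a^2 - 7.24*a - 4.67
(5) = 3*x^5 - 3*x^4 - 2*x^3 - 4*x^2 - 8*x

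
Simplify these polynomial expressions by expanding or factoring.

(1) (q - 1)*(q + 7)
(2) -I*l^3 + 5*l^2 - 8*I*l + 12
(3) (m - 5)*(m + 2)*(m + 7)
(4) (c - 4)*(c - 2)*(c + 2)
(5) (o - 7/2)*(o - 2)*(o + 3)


(1) = q^2 + 6*q - 7
(2) = (l - 2*I)*(l + 6*I)*(-I*l + 1)
(3) = m^3 + 4*m^2 - 31*m - 70
(4) = c^3 - 4*c^2 - 4*c + 16
(5) = o^3 - 5*o^2/2 - 19*o/2 + 21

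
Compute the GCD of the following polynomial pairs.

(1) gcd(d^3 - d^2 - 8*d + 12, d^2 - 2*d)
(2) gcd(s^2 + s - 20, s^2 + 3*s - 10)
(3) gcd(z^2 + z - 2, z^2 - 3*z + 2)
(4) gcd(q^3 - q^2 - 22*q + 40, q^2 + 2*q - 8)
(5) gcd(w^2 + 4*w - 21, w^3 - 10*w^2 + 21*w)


(1) = gcd((d - 2)^2*(d + 3), d*(d - 2)) = d - 2
(2) = gcd((s - 4)*(s + 5), (s - 2)*(s + 5)) = s + 5
(3) = gcd((z - 1)*(z + 2), (z - 2)*(z - 1)) = z - 1
(4) = q - 2
(5) = w - 3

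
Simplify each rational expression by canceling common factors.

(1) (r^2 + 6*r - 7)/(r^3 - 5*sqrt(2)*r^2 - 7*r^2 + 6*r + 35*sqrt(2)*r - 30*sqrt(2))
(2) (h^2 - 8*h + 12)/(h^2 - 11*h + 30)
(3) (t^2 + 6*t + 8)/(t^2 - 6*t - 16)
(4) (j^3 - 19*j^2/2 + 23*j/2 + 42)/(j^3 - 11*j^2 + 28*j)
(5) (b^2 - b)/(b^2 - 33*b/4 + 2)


(1) = (r + 7)/(r^2 + r*(-5*sqrt(2) - 6) + 30*sqrt(2))
(2) = (h - 2)/(h - 5)
(3) = (t + 4)/(t - 8)
(4) = (2*j + 3)/(2*j)
(5) = (4*b^2 - 4*b)/(4*b^2 - 33*b + 8)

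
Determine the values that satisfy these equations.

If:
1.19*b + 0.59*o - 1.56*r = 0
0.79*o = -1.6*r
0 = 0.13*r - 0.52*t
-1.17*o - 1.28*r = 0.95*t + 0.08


Then:
b = 0.22
o = -0.19
r = 0.09
t = 0.02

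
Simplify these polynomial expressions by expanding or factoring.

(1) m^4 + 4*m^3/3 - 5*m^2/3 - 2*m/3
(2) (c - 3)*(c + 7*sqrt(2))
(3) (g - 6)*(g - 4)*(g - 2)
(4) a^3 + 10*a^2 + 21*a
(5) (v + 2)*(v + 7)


(1) = m*(m - 1)*(m + 1/3)*(m + 2)
(2) = c^2 - 3*c + 7*sqrt(2)*c - 21*sqrt(2)
(3) = g^3 - 12*g^2 + 44*g - 48
(4) = a*(a + 3)*(a + 7)
(5) = v^2 + 9*v + 14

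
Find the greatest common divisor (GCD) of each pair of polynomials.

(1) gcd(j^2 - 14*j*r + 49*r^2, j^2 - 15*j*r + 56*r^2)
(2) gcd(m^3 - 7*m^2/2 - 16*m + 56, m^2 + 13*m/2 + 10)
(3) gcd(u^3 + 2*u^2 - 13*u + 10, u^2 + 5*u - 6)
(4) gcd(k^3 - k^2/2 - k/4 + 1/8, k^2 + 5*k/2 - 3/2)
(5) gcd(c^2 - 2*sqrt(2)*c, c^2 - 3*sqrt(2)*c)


(1) = gcd((j - 7*r)^2, (j - 8*r)*(j - 7*r)) = -j + 7*r
(2) = m + 4
(3) = u - 1
(4) = gcd((k - 1/2)^2*(k + 1/2), (k - 1/2)*(k + 3)) = k - 1/2
(5) = c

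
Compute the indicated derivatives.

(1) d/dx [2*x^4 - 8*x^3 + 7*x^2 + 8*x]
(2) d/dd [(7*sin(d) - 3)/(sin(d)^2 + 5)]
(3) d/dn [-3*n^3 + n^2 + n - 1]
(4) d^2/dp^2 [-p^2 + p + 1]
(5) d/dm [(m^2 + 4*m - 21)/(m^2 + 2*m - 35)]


(1) = 8*x^3 - 24*x^2 + 14*x + 8
(2) = (-7*sin(d)^2 + 6*sin(d) + 35)*cos(d)/(sin(d)^2 + 5)^2
(3) = -9*n^2 + 2*n + 1
(4) = -2
(5) = -2/(m^2 - 10*m + 25)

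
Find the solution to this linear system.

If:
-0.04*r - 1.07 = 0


Then:
r = -26.75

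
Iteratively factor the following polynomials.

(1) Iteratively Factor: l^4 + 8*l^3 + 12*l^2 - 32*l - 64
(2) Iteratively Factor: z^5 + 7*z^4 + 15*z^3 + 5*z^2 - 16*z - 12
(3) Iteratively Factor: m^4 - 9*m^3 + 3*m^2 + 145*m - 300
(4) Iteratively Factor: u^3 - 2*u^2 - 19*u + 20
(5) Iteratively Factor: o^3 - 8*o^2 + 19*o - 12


(1) = (l + 4)*(l^3 + 4*l^2 - 4*l - 16) = (l + 4)^2*(l^2 - 4) = (l - 2)*(l + 4)^2*(l + 2)
(2) = (z + 2)*(z^4 + 5*z^3 + 5*z^2 - 5*z - 6) = (z - 1)*(z + 2)*(z^3 + 6*z^2 + 11*z + 6) = (z - 1)*(z + 2)*(z + 3)*(z^2 + 3*z + 2) = (z - 1)*(z + 1)*(z + 2)*(z + 3)*(z + 2)
(3) = (m - 5)*(m^3 - 4*m^2 - 17*m + 60) = (m - 5)^2*(m^2 + m - 12) = (m - 5)^2*(m + 4)*(m - 3)
(4) = (u - 1)*(u^2 - u - 20) = (u - 5)*(u - 1)*(u + 4)
(5) = (o - 4)*(o^2 - 4*o + 3) = (o - 4)*(o - 3)*(o - 1)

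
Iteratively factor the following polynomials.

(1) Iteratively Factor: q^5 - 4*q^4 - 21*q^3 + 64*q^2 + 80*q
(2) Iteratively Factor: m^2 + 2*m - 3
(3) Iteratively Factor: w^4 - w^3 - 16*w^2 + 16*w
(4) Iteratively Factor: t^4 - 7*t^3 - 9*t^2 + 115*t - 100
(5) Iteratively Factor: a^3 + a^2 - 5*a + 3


(1) = (q - 4)*(q^4 - 21*q^2 - 20*q) = q*(q - 4)*(q^3 - 21*q - 20) = q*(q - 4)*(q + 4)*(q^2 - 4*q - 5) = q*(q - 4)*(q + 1)*(q + 4)*(q - 5)
(2) = (m + 3)*(m - 1)
(3) = (w - 1)*(w^3 - 16*w) = (w - 4)*(w - 1)*(w^2 + 4*w) = (w - 4)*(w - 1)*(w + 4)*(w)
(4) = (t - 5)*(t^3 - 2*t^2 - 19*t + 20) = (t - 5)*(t + 4)*(t^2 - 6*t + 5) = (t - 5)*(t - 1)*(t + 4)*(t - 5)
(5) = (a + 3)*(a^2 - 2*a + 1) = (a - 1)*(a + 3)*(a - 1)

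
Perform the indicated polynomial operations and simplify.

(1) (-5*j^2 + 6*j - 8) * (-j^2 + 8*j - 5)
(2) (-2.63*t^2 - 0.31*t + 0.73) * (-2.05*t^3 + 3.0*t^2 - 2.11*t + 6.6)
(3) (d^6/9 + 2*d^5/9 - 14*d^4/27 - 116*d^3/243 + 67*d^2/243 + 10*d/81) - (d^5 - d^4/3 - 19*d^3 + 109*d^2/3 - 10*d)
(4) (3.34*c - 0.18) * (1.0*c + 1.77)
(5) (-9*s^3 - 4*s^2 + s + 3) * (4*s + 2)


(1) = 5*j^4 - 46*j^3 + 81*j^2 - 94*j + 40
(2) = 5.3915*t^5 - 7.2545*t^4 + 3.1228*t^3 - 14.5139*t^2 - 3.5863*t + 4.818
(3) = d^6/9 - 7*d^5/9 - 5*d^4/27 + 4501*d^3/243 - 8762*d^2/243 + 820*d/81
(4) = 3.34*c^2 + 5.7318*c - 0.3186
(5) = -36*s^4 - 34*s^3 - 4*s^2 + 14*s + 6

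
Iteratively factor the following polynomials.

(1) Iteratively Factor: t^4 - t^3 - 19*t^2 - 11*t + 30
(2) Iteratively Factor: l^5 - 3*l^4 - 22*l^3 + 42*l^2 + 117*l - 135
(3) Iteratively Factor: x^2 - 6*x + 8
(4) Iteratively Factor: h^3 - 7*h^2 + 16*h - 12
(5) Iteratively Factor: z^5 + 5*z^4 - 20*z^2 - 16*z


(1) = (t + 2)*(t^3 - 3*t^2 - 13*t + 15) = (t - 1)*(t + 2)*(t^2 - 2*t - 15) = (t - 1)*(t + 2)*(t + 3)*(t - 5)
(2) = (l - 3)*(l^4 - 22*l^2 - 24*l + 45) = (l - 3)*(l - 1)*(l^3 + l^2 - 21*l - 45) = (l - 3)*(l - 1)*(l + 3)*(l^2 - 2*l - 15) = (l - 5)*(l - 3)*(l - 1)*(l + 3)*(l + 3)
(3) = (x - 2)*(x - 4)
(4) = (h - 2)*(h^2 - 5*h + 6) = (h - 3)*(h - 2)*(h - 2)
(5) = (z - 2)*(z^4 + 7*z^3 + 14*z^2 + 8*z) = z*(z - 2)*(z^3 + 7*z^2 + 14*z + 8) = z*(z - 2)*(z + 4)*(z^2 + 3*z + 2) = z*(z - 2)*(z + 2)*(z + 4)*(z + 1)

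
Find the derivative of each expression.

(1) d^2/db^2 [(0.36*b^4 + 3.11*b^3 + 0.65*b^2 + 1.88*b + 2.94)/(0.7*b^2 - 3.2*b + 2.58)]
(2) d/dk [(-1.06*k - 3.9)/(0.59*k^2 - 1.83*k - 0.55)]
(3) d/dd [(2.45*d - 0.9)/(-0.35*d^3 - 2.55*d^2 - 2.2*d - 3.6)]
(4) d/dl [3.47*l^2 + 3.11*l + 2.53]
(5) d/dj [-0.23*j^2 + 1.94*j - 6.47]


(1) = (0.3528*b^6 - 4.8384*b^5 + 26.01936*b^4 + 9.65932*b^3 - 123.701112*b^2 + 64.323144*b + 89.2878)/(0.343*b^6 - 4.704*b^5 + 25.2966*b^4 - 67.4432*b^3 + 93.23604*b^2 - 63.90144*b + 17.173512)
(2) = (0.6254*k^2 + 4.602*k - 6.554)/(0.3481*k^4 - 2.1594*k^3 + 2.6999*k^2 + 2.013*k + 0.3025)
(3) = (1.715*d^3 + 5.3025*d^2 - 4.59*d - 10.8)/(0.1225*d^6 + 1.785*d^5 + 8.0425*d^4 + 13.74*d^3 + 23.2*d^2 + 15.84*d + 12.96)
(4) = 6.94*l + 3.11
(5) = 1.94 - 0.46*j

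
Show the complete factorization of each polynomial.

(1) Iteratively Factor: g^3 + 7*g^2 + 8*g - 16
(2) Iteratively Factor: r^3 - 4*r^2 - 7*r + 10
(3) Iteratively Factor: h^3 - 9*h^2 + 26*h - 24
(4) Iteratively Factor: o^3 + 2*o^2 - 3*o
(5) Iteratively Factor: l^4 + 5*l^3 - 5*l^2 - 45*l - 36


(1) = (g - 1)*(g^2 + 8*g + 16) = (g - 1)*(g + 4)*(g + 4)
(2) = (r + 2)*(r^2 - 6*r + 5) = (r - 1)*(r + 2)*(r - 5)
(3) = (h - 4)*(h^2 - 5*h + 6) = (h - 4)*(h - 3)*(h - 2)
(4) = (o)*(o^2 + 2*o - 3) = o*(o - 1)*(o + 3)
(5) = (l + 1)*(l^3 + 4*l^2 - 9*l - 36) = (l + 1)*(l + 3)*(l^2 + l - 12) = (l + 1)*(l + 3)*(l + 4)*(l - 3)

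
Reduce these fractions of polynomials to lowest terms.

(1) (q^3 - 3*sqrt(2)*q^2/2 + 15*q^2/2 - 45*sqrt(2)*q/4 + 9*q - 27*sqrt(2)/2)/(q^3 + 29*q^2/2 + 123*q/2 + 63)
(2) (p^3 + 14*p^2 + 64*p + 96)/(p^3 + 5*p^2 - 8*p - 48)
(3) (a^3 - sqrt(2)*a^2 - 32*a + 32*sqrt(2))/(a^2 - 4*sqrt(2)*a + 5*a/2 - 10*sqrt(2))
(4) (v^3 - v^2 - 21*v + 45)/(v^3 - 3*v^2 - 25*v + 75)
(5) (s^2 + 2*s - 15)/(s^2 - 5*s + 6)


(1) = (8*q - 12*sqrt(2))/(8*q + 56)
(2) = (p + 6)/(p - 3)
(3) = (2*a^2 + 6*sqrt(2)*a - 16)/(2*a + 5)
(4) = (v - 3)/(v - 5)
(5) = (s + 5)/(s - 2)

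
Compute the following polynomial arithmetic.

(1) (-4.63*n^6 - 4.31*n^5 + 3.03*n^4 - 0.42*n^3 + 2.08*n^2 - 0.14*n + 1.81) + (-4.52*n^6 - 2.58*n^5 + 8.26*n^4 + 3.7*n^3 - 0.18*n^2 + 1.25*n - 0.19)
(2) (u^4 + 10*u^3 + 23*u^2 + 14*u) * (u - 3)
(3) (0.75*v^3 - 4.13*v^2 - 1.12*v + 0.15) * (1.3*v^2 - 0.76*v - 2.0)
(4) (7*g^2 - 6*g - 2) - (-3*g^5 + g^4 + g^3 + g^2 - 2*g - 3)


(1) = -9.15*n^6 - 6.89*n^5 + 11.29*n^4 + 3.28*n^3 + 1.9*n^2 + 1.11*n + 1.62
(2) = u^5 + 7*u^4 - 7*u^3 - 55*u^2 - 42*u
(3) = 0.975*v^5 - 5.939*v^4 + 0.1828*v^3 + 9.3062*v^2 + 2.126*v - 0.3
(4) = 3*g^5 - g^4 - g^3 + 6*g^2 - 4*g + 1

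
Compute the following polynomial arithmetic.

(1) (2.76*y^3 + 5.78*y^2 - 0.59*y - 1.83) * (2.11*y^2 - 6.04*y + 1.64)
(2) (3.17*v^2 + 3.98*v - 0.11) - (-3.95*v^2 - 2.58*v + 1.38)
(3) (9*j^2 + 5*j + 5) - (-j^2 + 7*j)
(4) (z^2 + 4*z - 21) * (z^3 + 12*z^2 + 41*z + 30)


(1) = 5.8236*y^5 - 4.4746*y^4 - 31.6297*y^3 + 9.1815*y^2 + 10.0856*y - 3.0012
(2) = 7.12*v^2 + 6.56*v - 1.49
(3) = 10*j^2 - 2*j + 5
(4) = z^5 + 16*z^4 + 68*z^3 - 58*z^2 - 741*z - 630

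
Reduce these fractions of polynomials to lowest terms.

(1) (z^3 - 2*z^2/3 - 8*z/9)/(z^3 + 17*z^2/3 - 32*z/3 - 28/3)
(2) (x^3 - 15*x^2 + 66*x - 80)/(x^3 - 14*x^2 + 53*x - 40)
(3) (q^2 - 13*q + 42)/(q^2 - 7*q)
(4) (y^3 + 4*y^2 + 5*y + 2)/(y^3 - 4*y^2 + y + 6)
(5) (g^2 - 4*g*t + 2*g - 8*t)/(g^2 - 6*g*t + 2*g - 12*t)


(1) = (3*z^2 - 4*z)/(3*z^2 + 15*z - 42)
(2) = (x - 2)/(x - 1)
(3) = (q - 6)/q
(4) = (y^2 + 3*y + 2)/(y^2 - 5*y + 6)
(5) = (-g + 4*t)/(-g + 6*t)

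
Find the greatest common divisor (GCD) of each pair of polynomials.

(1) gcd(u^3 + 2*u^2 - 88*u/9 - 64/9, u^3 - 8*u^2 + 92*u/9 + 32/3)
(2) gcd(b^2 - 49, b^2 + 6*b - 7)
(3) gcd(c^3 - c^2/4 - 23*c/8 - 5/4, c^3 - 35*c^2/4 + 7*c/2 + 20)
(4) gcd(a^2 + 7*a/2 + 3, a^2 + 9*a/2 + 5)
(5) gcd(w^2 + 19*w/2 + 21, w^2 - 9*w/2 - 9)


(1) = u^2 - 2*u - 16/9
(2) = b + 7
(3) = c^2 - 3*c/4 - 5/2
(4) = a + 2
(5) = gcd((w + 7/2)*(w + 6), (w - 6)*(w + 3/2)) = 1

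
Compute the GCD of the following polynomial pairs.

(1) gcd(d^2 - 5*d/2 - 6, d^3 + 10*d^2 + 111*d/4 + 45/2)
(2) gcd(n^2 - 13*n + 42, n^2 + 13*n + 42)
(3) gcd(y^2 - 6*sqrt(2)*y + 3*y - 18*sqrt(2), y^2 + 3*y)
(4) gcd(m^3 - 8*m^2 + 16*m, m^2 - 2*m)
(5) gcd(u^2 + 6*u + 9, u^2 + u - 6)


(1) = d + 3/2
(2) = gcd((n - 7)*(n - 6), (n + 6)*(n + 7)) = 1
(3) = y + 3
(4) = m
(5) = gcd((u + 3)^2, (u - 2)*(u + 3)) = u + 3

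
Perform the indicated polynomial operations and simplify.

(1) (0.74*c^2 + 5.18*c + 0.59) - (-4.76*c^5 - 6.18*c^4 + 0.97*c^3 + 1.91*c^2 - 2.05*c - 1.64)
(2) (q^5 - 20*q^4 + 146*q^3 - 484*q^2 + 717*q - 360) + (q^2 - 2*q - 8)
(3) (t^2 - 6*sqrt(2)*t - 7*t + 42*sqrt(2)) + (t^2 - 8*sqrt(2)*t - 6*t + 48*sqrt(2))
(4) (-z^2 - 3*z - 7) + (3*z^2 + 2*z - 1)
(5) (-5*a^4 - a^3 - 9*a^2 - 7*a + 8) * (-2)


(1) = 4.76*c^5 + 6.18*c^4 - 0.97*c^3 - 1.17*c^2 + 7.23*c + 2.23
(2) = q^5 - 20*q^4 + 146*q^3 - 483*q^2 + 715*q - 368
(3) = 2*t^2 - 14*sqrt(2)*t - 13*t + 90*sqrt(2)
(4) = 2*z^2 - z - 8
(5) = 10*a^4 + 2*a^3 + 18*a^2 + 14*a - 16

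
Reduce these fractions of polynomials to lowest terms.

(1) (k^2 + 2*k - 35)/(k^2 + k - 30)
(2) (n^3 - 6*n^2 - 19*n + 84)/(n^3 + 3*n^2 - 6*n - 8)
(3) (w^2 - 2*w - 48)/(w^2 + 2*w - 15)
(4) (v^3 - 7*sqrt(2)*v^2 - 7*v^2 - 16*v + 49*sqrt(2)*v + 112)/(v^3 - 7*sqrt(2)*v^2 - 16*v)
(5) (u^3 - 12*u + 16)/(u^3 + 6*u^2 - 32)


(1) = (k + 7)/(k + 6)
(2) = (n^2 - 10*n + 21)/(n^2 - n - 2)
(3) = (w^2 - 2*w - 48)/(w^2 + 2*w - 15)
(4) = (v - 7)/v
(5) = (u - 2)/(u + 4)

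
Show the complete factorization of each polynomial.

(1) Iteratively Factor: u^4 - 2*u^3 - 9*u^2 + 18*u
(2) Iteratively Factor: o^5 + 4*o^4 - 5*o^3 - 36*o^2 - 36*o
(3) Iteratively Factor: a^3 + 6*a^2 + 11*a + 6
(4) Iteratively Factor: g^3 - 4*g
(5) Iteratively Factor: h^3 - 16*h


(1) = (u + 3)*(u^3 - 5*u^2 + 6*u) = (u - 3)*(u + 3)*(u^2 - 2*u) = (u - 3)*(u - 2)*(u + 3)*(u)
(2) = (o)*(o^4 + 4*o^3 - 5*o^2 - 36*o - 36) = o*(o + 2)*(o^3 + 2*o^2 - 9*o - 18) = o*(o + 2)^2*(o^2 - 9) = o*(o + 2)^2*(o + 3)*(o - 3)
(3) = (a + 3)*(a^2 + 3*a + 2) = (a + 1)*(a + 3)*(a + 2)
(4) = (g + 2)*(g^2 - 2*g) = (g - 2)*(g + 2)*(g)
(5) = (h - 4)*(h^2 + 4*h) = (h - 4)*(h + 4)*(h)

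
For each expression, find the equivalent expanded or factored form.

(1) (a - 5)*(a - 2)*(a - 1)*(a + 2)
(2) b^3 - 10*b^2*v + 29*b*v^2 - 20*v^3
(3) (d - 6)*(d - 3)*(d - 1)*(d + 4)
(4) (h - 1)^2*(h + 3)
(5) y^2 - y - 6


(1) = a^4 - 6*a^3 + a^2 + 24*a - 20
(2) = (b - 5*v)*(b - 4*v)*(b - v)
(3) = d^4 - 6*d^3 - 13*d^2 + 90*d - 72
(4) = h^3 + h^2 - 5*h + 3
(5) = (y - 3)*(y + 2)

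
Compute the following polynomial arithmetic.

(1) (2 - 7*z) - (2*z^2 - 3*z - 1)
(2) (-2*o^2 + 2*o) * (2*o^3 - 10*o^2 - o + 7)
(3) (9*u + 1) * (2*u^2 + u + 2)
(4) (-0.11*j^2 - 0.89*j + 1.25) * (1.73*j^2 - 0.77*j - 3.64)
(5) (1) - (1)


(1) = -2*z^2 - 4*z + 3
(2) = -4*o^5 + 24*o^4 - 18*o^3 - 16*o^2 + 14*o
(3) = 18*u^3 + 11*u^2 + 19*u + 2
(4) = -0.1903*j^4 - 1.455*j^3 + 3.2482*j^2 + 2.2771*j - 4.55
(5) = 0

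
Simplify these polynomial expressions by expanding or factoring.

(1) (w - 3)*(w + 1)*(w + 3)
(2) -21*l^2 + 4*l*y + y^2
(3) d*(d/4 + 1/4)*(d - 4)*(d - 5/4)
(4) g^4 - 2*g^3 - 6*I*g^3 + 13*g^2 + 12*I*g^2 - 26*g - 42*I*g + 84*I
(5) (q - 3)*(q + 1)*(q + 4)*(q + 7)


(1) = w^3 + w^2 - 9*w - 9
(2) = (-3*l + y)*(7*l + y)
(3) = d^4/4 - 17*d^3/16 - d^2/16 + 5*d/4
(4) = (g - 2)*(g - 7*I)*(g - 2*I)*(g + 3*I)
(5) = q^4 + 9*q^3 + 3*q^2 - 89*q - 84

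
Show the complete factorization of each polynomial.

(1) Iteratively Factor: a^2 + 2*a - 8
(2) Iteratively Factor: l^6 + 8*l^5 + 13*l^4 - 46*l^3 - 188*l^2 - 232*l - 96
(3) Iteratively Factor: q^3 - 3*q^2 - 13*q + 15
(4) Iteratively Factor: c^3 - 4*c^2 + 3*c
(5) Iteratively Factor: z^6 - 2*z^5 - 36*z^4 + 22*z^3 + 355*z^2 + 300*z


(1) = (a - 2)*(a + 4)
(2) = (l + 2)*(l^5 + 6*l^4 + l^3 - 48*l^2 - 92*l - 48) = (l + 1)*(l + 2)*(l^4 + 5*l^3 - 4*l^2 - 44*l - 48) = (l + 1)*(l + 2)*(l + 4)*(l^3 + l^2 - 8*l - 12) = (l + 1)*(l + 2)^2*(l + 4)*(l^2 - l - 6) = (l + 1)*(l + 2)^3*(l + 4)*(l - 3)
(3) = (q - 5)*(q^2 + 2*q - 3) = (q - 5)*(q - 1)*(q + 3)
(4) = (c)*(c^2 - 4*c + 3) = c*(c - 1)*(c - 3)
(5) = (z + 4)*(z^5 - 6*z^4 - 12*z^3 + 70*z^2 + 75*z) = (z + 1)*(z + 4)*(z^4 - 7*z^3 - 5*z^2 + 75*z) = z*(z + 1)*(z + 4)*(z^3 - 7*z^2 - 5*z + 75) = z*(z - 5)*(z + 1)*(z + 4)*(z^2 - 2*z - 15) = z*(z - 5)^2*(z + 1)*(z + 4)*(z + 3)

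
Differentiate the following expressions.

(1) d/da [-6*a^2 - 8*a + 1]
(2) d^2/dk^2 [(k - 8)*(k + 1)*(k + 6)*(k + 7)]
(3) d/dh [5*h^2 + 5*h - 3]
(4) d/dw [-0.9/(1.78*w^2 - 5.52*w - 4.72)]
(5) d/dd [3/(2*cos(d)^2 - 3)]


(1) = -12*a - 8
(2) = 12*k^2 + 36*k - 114
(3) = 10*h + 5
(4) = (3.204*w - 4.968)/(-1.78*w^2 + 5.52*w + 4.72)^2
(5) = 6*sin(2*d)/(2 - cos(2*d))^2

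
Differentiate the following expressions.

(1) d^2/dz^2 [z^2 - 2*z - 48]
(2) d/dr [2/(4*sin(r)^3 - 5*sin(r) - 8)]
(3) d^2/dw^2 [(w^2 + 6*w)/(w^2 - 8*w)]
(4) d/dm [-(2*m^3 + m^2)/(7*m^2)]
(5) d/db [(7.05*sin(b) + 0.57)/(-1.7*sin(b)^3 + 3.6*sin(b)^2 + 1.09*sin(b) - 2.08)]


(1) = 2
(2) = 2*(5 - 12*sin(r)^2)*cos(r)/(2*sin(r) + sin(3*r) + 8)^2
(3) = 28/(w^3 - 24*w^2 + 192*w - 512)
(4) = -2/7
(5) = (23.97*sin(b)^3 - 22.473*sin(b)^2 - 4.104*sin(b) - 15.2853)*cos(b)/(2.89*sin(b)^6 - 12.24*sin(b)^5 + 9.254*sin(b)^4 + 14.92*sin(b)^3 - 13.7879*sin(b)^2 - 4.5344*sin(b) + 4.3264)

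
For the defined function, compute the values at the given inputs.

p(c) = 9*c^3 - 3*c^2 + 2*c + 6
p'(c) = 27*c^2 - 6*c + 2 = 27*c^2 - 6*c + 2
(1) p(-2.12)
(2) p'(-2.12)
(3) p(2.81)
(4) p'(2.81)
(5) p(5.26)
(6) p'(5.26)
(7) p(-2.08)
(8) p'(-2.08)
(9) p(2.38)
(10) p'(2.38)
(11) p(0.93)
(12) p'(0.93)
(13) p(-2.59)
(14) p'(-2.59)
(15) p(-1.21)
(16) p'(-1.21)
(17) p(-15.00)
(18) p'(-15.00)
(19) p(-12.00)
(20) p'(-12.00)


(1) = -97.48
(2) = 136.07
(3) = 187.62
(4) = 198.33
(5) = 1243.30
(6) = 717.47
(7) = -92.13
(8) = 131.29
(9) = 115.10
(10) = 140.66
(11) = 12.50
(12) = 19.77
(13) = -175.67
(14) = 198.66
(15) = -16.76
(16) = 48.79
(17) = -31074.00
(18) = 6167.00
(19) = -16002.00
(20) = 3962.00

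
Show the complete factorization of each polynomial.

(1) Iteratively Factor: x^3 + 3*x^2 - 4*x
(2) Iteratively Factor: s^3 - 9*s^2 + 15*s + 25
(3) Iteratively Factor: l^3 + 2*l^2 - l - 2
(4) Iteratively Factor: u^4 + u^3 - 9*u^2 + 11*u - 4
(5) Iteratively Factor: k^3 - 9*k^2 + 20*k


(1) = (x + 4)*(x^2 - x) = (x - 1)*(x + 4)*(x)
(2) = (s - 5)*(s^2 - 4*s - 5) = (s - 5)^2*(s + 1)
(3) = (l + 2)*(l^2 - 1) = (l - 1)*(l + 2)*(l + 1)
(4) = (u - 1)*(u^3 + 2*u^2 - 7*u + 4) = (u - 1)^2*(u^2 + 3*u - 4) = (u - 1)^3*(u + 4)
(5) = (k)*(k^2 - 9*k + 20) = k*(k - 5)*(k - 4)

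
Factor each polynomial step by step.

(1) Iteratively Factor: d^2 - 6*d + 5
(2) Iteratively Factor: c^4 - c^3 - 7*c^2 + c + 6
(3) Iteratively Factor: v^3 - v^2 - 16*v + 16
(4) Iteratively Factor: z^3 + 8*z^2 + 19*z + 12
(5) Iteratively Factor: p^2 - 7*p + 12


(1) = (d - 1)*(d - 5)
(2) = (c - 3)*(c^3 + 2*c^2 - c - 2) = (c - 3)*(c + 2)*(c^2 - 1) = (c - 3)*(c - 1)*(c + 2)*(c + 1)
(3) = (v - 1)*(v^2 - 16) = (v - 4)*(v - 1)*(v + 4)
(4) = (z + 1)*(z^2 + 7*z + 12) = (z + 1)*(z + 3)*(z + 4)
(5) = (p - 4)*(p - 3)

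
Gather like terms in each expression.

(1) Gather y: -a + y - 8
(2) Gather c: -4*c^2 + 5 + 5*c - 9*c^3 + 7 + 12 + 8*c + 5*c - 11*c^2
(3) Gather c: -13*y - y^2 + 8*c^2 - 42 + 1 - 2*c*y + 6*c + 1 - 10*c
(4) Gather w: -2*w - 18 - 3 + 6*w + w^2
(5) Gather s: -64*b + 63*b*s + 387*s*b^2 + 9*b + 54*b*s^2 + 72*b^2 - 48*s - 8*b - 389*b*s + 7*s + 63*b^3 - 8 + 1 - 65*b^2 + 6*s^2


(1) = -a + y - 8
(2) = -9*c^3 - 15*c^2 + 18*c + 24
(3) = 8*c^2 + c*(-2*y - 4) - y^2 - 13*y - 40
(4) = w^2 + 4*w - 21
(5) = 63*b^3 + 7*b^2 - 63*b + s^2*(54*b + 6) + s*(387*b^2 - 326*b - 41) - 7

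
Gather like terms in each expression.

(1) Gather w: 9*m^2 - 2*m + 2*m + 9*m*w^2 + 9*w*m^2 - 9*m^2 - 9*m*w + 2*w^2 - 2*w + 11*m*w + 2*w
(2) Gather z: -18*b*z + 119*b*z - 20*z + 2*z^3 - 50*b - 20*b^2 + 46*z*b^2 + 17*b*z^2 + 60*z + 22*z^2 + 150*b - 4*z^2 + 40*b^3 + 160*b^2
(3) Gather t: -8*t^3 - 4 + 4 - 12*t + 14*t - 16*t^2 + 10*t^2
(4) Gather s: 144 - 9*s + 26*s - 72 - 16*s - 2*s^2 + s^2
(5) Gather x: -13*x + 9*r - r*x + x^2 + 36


(1) = w^2*(9*m + 2) + w*(9*m^2 + 2*m)
(2) = 40*b^3 + 140*b^2 + 100*b + 2*z^3 + z^2*(17*b + 18) + z*(46*b^2 + 101*b + 40)
(3) = -8*t^3 - 6*t^2 + 2*t
(4) = -s^2 + s + 72
(5) = 9*r + x^2 + x*(-r - 13) + 36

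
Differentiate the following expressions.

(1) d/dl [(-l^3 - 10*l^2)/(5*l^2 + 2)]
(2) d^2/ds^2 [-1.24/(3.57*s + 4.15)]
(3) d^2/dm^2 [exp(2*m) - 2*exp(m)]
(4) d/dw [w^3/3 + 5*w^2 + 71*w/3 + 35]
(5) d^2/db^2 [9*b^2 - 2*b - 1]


(1) = l*(-5*l^3 - 6*l - 40)/(25*l^4 + 20*l^2 + 4)
(2) = -31.607352/(3.57*s + 4.15)^3
(3) = (4*exp(m) - 2)*exp(m)
(4) = w^2 + 10*w + 71/3
(5) = 18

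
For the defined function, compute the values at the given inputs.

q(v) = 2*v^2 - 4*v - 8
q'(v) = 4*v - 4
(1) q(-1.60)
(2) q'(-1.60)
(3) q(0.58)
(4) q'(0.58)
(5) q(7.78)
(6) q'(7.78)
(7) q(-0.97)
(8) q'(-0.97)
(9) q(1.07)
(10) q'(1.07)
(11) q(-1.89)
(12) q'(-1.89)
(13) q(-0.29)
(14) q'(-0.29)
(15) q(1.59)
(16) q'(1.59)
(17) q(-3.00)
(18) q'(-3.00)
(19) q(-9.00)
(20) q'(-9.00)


(1) = 3.52
(2) = -10.40
(3) = -9.65
(4) = -1.68
(5) = 81.94
(6) = 27.12
(7) = -2.24
(8) = -7.88
(9) = -9.99
(10) = 0.28
(11) = 6.70
(12) = -11.56
(13) = -6.67
(14) = -5.16
(15) = -9.30
(16) = 2.36
(17) = 22.00
(18) = -16.00
(19) = 190.00
(20) = -40.00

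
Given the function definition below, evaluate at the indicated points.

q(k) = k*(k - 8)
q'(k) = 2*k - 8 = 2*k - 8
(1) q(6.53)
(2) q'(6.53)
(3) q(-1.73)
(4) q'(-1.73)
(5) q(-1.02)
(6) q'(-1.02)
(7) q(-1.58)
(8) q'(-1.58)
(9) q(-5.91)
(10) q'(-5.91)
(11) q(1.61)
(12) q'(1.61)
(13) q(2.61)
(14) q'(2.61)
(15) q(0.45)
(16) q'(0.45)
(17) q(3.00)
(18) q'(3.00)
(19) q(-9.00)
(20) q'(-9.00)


(1) = -9.60
(2) = 5.06
(3) = 16.83
(4) = -11.46
(5) = 9.20
(6) = -10.04
(7) = 15.14
(8) = -11.16
(9) = 82.21
(10) = -19.82
(11) = -10.29
(12) = -4.78
(13) = -14.07
(14) = -2.78
(15) = -3.40
(16) = -7.10
(17) = -15.00
(18) = -2.00
(19) = 153.00
(20) = -26.00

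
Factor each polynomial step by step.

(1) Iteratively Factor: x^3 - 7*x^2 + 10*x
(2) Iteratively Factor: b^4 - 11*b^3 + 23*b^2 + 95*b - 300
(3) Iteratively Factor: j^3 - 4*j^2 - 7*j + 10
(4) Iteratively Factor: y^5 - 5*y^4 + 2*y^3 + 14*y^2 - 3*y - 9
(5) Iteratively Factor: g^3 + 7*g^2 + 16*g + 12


(1) = (x)*(x^2 - 7*x + 10) = x*(x - 2)*(x - 5)
(2) = (b - 4)*(b^3 - 7*b^2 - 5*b + 75) = (b - 4)*(b + 3)*(b^2 - 10*b + 25) = (b - 5)*(b - 4)*(b + 3)*(b - 5)
(3) = (j - 5)*(j^2 + j - 2) = (j - 5)*(j + 2)*(j - 1)
(4) = (y - 3)*(y^4 - 2*y^3 - 4*y^2 + 2*y + 3) = (y - 3)*(y - 1)*(y^3 - y^2 - 5*y - 3) = (y - 3)^2*(y - 1)*(y^2 + 2*y + 1) = (y - 3)^2*(y - 1)*(y + 1)*(y + 1)
(5) = (g + 2)*(g^2 + 5*g + 6) = (g + 2)^2*(g + 3)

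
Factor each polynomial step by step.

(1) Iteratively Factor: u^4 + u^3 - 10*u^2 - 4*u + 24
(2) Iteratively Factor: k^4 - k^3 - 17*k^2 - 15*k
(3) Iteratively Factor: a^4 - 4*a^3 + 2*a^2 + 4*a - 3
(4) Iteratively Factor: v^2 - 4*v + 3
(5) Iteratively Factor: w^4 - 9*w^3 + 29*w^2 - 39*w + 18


(1) = (u + 2)*(u^3 - u^2 - 8*u + 12) = (u + 2)*(u + 3)*(u^2 - 4*u + 4) = (u - 2)*(u + 2)*(u + 3)*(u - 2)
(2) = (k - 5)*(k^3 + 4*k^2 + 3*k) = (k - 5)*(k + 3)*(k^2 + k) = k*(k - 5)*(k + 3)*(k + 1)
(3) = (a - 1)*(a^3 - 3*a^2 - a + 3) = (a - 3)*(a - 1)*(a^2 - 1) = (a - 3)*(a - 1)*(a + 1)*(a - 1)
(4) = (v - 3)*(v - 1)
(5) = (w - 1)*(w^3 - 8*w^2 + 21*w - 18) = (w - 3)*(w - 1)*(w^2 - 5*w + 6) = (w - 3)^2*(w - 1)*(w - 2)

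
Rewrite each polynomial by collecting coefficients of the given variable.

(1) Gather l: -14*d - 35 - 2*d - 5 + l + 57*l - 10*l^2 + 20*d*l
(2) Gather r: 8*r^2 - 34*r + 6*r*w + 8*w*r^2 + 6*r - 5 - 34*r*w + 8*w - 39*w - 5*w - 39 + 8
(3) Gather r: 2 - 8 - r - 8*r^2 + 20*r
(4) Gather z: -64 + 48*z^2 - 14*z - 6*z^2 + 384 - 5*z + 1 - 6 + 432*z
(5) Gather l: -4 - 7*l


(1) = -16*d - 10*l^2 + l*(20*d + 58) - 40
(2) = r^2*(8*w + 8) + r*(-28*w - 28) - 36*w - 36
(3) = -8*r^2 + 19*r - 6
(4) = 42*z^2 + 413*z + 315
(5) = -7*l - 4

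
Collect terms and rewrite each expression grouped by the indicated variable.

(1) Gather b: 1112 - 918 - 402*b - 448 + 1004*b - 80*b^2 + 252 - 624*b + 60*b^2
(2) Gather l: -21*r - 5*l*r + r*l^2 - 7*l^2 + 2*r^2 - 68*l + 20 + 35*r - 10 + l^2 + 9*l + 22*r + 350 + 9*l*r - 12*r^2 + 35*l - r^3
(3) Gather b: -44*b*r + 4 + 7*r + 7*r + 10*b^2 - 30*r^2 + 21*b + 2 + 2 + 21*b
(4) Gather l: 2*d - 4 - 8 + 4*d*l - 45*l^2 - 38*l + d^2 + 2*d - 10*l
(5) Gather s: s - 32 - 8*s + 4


(1) = -20*b^2 - 22*b - 2
(2) = l^2*(r - 6) + l*(4*r - 24) - r^3 - 10*r^2 + 36*r + 360
(3) = 10*b^2 + b*(42 - 44*r) - 30*r^2 + 14*r + 8
(4) = d^2 + 4*d - 45*l^2 + l*(4*d - 48) - 12
(5) = -7*s - 28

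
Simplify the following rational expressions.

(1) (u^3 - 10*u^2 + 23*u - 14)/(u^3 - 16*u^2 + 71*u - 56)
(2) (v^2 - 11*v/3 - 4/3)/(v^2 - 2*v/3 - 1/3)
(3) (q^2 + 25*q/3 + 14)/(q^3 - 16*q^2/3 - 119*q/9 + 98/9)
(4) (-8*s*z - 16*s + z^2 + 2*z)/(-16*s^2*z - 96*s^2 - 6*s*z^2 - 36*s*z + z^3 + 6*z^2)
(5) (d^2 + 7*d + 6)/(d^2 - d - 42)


(1) = (u - 2)/(u - 8)
(2) = (v - 4)/(v - 1)
(3) = (3*q + 18)/(3*q^2 - 23*q + 14)
(4) = (z + 2)/(2*s*z + 12*s + z^2 + 6*z)
(5) = (d + 1)/(d - 7)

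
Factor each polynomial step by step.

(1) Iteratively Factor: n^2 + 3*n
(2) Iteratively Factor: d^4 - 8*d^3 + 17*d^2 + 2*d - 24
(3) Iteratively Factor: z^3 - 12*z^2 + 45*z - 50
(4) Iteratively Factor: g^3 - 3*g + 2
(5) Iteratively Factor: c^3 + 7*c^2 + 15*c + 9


(1) = (n)*(n + 3)
(2) = (d - 3)*(d^3 - 5*d^2 + 2*d + 8) = (d - 4)*(d - 3)*(d^2 - d - 2) = (d - 4)*(d - 3)*(d - 2)*(d + 1)
(3) = (z - 5)*(z^2 - 7*z + 10) = (z - 5)*(z - 2)*(z - 5)
(4) = (g - 1)*(g^2 + g - 2) = (g - 1)*(g + 2)*(g - 1)
(5) = (c + 3)*(c^2 + 4*c + 3) = (c + 1)*(c + 3)*(c + 3)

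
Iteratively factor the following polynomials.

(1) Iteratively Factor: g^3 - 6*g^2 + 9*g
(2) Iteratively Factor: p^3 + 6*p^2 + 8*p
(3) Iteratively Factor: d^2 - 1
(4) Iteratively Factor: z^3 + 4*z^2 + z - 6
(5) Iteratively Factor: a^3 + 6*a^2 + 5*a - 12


(1) = (g - 3)*(g^2 - 3*g) = (g - 3)^2*(g)
(2) = (p)*(p^2 + 6*p + 8) = p*(p + 4)*(p + 2)
(3) = (d - 1)*(d + 1)
(4) = (z - 1)*(z^2 + 5*z + 6) = (z - 1)*(z + 3)*(z + 2)
(5) = (a + 3)*(a^2 + 3*a - 4) = (a + 3)*(a + 4)*(a - 1)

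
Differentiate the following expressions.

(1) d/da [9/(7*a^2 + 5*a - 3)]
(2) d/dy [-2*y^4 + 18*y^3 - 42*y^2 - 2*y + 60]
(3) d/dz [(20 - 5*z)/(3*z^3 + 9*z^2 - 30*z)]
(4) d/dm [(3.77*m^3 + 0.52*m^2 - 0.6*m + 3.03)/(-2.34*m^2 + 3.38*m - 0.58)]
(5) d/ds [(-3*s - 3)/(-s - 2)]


(1) = 9*(-14*a - 5)/(7*a^2 + 5*a - 3)^2
(2) = -8*y^3 + 54*y^2 - 84*y - 2
(3) = 5*(2*z^3 - 9*z^2 - 24*z + 40)/(3*z^2*(z^4 + 6*z^3 - 11*z^2 - 60*z + 100))
(4) = (-8.8218*m^4 + 25.4852*m^3 - 6.2062*m^2 + 13.5772*m - 9.8934)/(5.4756*m^4 - 15.8184*m^3 + 14.1388*m^2 - 3.9208*m + 0.3364)
(5) = 3/(s + 2)^2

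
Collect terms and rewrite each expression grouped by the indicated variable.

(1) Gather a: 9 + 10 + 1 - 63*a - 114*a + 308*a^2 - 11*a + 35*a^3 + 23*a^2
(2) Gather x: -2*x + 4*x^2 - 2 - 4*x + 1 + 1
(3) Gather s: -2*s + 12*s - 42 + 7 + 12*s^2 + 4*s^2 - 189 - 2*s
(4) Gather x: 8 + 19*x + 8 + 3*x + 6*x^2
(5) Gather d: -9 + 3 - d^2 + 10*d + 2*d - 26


(1) = 35*a^3 + 331*a^2 - 188*a + 20
(2) = 4*x^2 - 6*x
(3) = 16*s^2 + 8*s - 224
(4) = 6*x^2 + 22*x + 16
(5) = -d^2 + 12*d - 32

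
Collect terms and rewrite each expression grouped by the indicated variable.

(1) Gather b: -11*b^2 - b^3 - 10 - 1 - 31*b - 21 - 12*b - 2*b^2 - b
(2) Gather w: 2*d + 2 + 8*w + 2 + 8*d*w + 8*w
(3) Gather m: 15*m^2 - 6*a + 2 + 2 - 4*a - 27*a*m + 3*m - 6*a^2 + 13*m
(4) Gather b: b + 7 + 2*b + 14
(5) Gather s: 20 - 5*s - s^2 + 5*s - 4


(1) = -b^3 - 13*b^2 - 44*b - 32
(2) = 2*d + w*(8*d + 16) + 4
(3) = -6*a^2 - 10*a + 15*m^2 + m*(16 - 27*a) + 4
(4) = 3*b + 21
(5) = 16 - s^2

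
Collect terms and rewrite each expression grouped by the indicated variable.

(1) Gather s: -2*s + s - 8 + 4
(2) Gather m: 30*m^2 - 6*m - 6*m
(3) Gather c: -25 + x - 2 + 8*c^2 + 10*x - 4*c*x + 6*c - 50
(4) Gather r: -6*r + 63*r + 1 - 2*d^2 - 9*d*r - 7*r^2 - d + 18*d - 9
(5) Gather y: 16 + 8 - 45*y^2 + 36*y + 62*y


(1) = -s - 4
(2) = 30*m^2 - 12*m
(3) = 8*c^2 + c*(6 - 4*x) + 11*x - 77
(4) = -2*d^2 + 17*d - 7*r^2 + r*(57 - 9*d) - 8
(5) = -45*y^2 + 98*y + 24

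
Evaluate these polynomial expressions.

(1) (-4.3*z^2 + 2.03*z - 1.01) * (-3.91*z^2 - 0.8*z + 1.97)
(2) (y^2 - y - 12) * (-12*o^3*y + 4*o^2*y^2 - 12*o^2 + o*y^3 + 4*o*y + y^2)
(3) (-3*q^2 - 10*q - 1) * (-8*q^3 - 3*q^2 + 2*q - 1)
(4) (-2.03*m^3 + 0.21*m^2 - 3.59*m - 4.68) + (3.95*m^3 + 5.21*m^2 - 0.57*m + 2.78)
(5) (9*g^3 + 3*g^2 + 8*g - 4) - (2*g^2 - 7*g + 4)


(1) = 16.813*z^4 - 4.4973*z^3 - 6.1459*z^2 + 4.8071*z - 1.9897
(2) = -12*o^3*y^3 + 12*o^3*y^2 + 144*o^3*y + 4*o^2*y^4 - 4*o^2*y^3 - 60*o^2*y^2 + 12*o^2*y + 144*o^2 + o*y^5 - o*y^4 - 8*o*y^3 - 4*o*y^2 - 48*o*y + y^4 - y^3 - 12*y^2
(3) = 24*q^5 + 89*q^4 + 32*q^3 - 14*q^2 + 8*q + 1
(4) = 1.92*m^3 + 5.42*m^2 - 4.16*m - 1.9
(5) = 9*g^3 + g^2 + 15*g - 8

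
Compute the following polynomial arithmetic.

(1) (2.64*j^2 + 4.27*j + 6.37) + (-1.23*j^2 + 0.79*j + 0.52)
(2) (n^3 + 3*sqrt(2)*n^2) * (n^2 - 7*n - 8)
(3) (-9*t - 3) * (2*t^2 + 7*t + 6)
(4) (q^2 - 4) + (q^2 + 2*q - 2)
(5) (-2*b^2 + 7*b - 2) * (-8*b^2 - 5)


(1) = 1.41*j^2 + 5.06*j + 6.89
(2) = n^5 - 7*n^4 + 3*sqrt(2)*n^4 - 21*sqrt(2)*n^3 - 8*n^3 - 24*sqrt(2)*n^2
(3) = -18*t^3 - 69*t^2 - 75*t - 18
(4) = 2*q^2 + 2*q - 6
(5) = 16*b^4 - 56*b^3 + 26*b^2 - 35*b + 10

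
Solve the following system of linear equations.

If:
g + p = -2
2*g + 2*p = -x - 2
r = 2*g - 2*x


Then:
g = r/2 + 2
p = -r/2 - 4
x = 2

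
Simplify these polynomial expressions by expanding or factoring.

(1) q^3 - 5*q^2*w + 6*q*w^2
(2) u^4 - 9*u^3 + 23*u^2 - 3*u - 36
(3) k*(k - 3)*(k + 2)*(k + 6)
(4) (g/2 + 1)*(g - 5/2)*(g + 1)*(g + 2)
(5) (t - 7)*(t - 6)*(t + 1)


(1) = q*(q - 3*w)*(q - 2*w)
(2) = (u - 4)*(u - 3)^2*(u + 1)
(3) = k^4 + 5*k^3 - 12*k^2 - 36*k
(4) = g^4/2 + 5*g^3/4 - 9*g^2/4 - 8*g - 5
(5) = t^3 - 12*t^2 + 29*t + 42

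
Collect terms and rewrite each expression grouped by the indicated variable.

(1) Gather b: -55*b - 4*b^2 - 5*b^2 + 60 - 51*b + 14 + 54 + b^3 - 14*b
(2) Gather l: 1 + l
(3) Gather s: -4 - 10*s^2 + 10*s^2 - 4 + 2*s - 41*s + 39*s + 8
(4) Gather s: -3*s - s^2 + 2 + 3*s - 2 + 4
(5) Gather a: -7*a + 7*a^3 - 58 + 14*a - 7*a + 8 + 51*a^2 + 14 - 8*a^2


(1) = b^3 - 9*b^2 - 120*b + 128
(2) = l + 1
(3) = 0
(4) = 4 - s^2
(5) = 7*a^3 + 43*a^2 - 36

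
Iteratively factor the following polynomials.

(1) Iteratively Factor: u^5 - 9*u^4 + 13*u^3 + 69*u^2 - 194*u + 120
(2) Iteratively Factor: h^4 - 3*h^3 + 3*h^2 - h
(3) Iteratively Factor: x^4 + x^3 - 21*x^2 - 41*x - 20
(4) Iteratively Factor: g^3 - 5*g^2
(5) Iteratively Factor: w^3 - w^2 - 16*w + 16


(1) = (u - 5)*(u^4 - 4*u^3 - 7*u^2 + 34*u - 24) = (u - 5)*(u + 3)*(u^3 - 7*u^2 + 14*u - 8) = (u - 5)*(u - 4)*(u + 3)*(u^2 - 3*u + 2) = (u - 5)*(u - 4)*(u - 2)*(u + 3)*(u - 1)
(2) = (h)*(h^3 - 3*h^2 + 3*h - 1) = h*(h - 1)*(h^2 - 2*h + 1) = h*(h - 1)^2*(h - 1)
(3) = (x + 1)*(x^3 - 21*x - 20) = (x - 5)*(x + 1)*(x^2 + 5*x + 4) = (x - 5)*(x + 1)^2*(x + 4)
(4) = (g)*(g^2 - 5*g) = g*(g - 5)*(g)
(5) = (w - 4)*(w^2 + 3*w - 4) = (w - 4)*(w + 4)*(w - 1)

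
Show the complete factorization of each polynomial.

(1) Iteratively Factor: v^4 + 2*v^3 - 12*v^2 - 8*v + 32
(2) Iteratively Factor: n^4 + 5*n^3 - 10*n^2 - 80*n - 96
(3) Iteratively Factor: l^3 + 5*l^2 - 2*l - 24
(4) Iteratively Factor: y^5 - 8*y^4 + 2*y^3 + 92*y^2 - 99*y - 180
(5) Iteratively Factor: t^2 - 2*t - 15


(1) = (v - 2)*(v^3 + 4*v^2 - 4*v - 16) = (v - 2)^2*(v^2 + 6*v + 8) = (v - 2)^2*(v + 4)*(v + 2)
(2) = (n + 2)*(n^3 + 3*n^2 - 16*n - 48) = (n - 4)*(n + 2)*(n^2 + 7*n + 12) = (n - 4)*(n + 2)*(n + 3)*(n + 4)
(3) = (l + 4)*(l^2 + l - 6) = (l + 3)*(l + 4)*(l - 2)
(4) = (y - 5)*(y^4 - 3*y^3 - 13*y^2 + 27*y + 36) = (y - 5)*(y + 3)*(y^3 - 6*y^2 + 5*y + 12) = (y - 5)*(y - 3)*(y + 3)*(y^2 - 3*y - 4) = (y - 5)*(y - 4)*(y - 3)*(y + 3)*(y + 1)
(5) = (t + 3)*(t - 5)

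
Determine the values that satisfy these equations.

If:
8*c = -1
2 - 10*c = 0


Then:
No Solution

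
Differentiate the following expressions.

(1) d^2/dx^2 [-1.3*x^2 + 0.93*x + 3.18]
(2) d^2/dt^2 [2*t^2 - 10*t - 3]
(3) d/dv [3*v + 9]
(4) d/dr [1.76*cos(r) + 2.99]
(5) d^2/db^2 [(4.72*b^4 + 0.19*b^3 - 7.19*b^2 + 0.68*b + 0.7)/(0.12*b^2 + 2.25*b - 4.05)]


(1) = -2.60000000000000
(2) = 4
(3) = 3
(4) = -1.76*sin(r)
(5) = (0.135936*b^6 + 7.6464*b^5 + 129.60648*b^4 - 682.165386*b^3 + 897.74379*b^2 + 21.81573*b - 215.70705)/(0.001728*b^6 + 0.0972*b^5 + 1.64754*b^4 + 4.829625*b^3 - 55.604475*b^2 + 110.716875*b - 66.430125)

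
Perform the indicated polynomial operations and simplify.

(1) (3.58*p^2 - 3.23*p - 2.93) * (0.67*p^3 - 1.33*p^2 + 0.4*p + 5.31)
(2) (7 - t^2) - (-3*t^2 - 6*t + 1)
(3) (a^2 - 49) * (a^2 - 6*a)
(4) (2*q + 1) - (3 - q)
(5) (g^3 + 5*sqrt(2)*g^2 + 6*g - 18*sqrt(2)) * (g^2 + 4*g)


(1) = 2.3986*p^5 - 6.9255*p^4 + 3.7648*p^3 + 21.6147*p^2 - 18.3233*p - 15.5583
(2) = 2*t^2 + 6*t + 6
(3) = a^4 - 6*a^3 - 49*a^2 + 294*a
(4) = 3*q - 2
(5) = g^5 + 4*g^4 + 5*sqrt(2)*g^4 + 6*g^3 + 20*sqrt(2)*g^3 - 18*sqrt(2)*g^2 + 24*g^2 - 72*sqrt(2)*g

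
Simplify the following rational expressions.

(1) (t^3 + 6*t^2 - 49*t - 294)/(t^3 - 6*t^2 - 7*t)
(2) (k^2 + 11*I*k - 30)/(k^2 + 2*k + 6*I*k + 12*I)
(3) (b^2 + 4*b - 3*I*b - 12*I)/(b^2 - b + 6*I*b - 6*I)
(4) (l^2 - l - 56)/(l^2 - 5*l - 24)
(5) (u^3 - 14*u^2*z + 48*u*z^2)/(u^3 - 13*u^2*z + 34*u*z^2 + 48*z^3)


(1) = (t^2 + 13*t + 42)/(t^2 + t)
(2) = (k + 5*I)/(k + 2)
(3) = (b^2 + b*(4 - 3*I) - 12*I)/(b^2 + b*(-1 + 6*I) - 6*I)
(4) = (l + 7)/(l + 3)
(5) = u/(u + z)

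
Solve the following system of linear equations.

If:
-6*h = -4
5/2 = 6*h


Then:
No Solution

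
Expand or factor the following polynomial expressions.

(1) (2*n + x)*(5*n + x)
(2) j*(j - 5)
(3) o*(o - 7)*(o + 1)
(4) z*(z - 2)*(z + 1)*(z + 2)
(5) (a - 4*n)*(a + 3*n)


(1) = 10*n^2 + 7*n*x + x^2
(2) = j^2 - 5*j
(3) = o^3 - 6*o^2 - 7*o
(4) = z^4 + z^3 - 4*z^2 - 4*z
(5) = a^2 - a*n - 12*n^2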